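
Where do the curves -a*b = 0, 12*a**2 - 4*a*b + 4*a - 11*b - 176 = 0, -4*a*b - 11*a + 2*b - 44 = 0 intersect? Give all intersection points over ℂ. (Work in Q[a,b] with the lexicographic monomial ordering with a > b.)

{(-4, 0)}

Compute a lex Gröbner basis by Buchberger's algorithm.
f_1 = -a*b, LT = a*b.
f_2 = 12*a**2 - 4*a*b + 4*a - 11*b - 176, LT = a**2.
f_3 = -4*a*b - 11*a + 2*b - 44, LT = a*b.

S(f_1,f_2): lcm = a**2*b. S = 1/3*a*b**2 - 1/3*a*b + 11/12*b**2 + 44/3*b.
  leading term a*b**2: subtract (-1/3*b)·f_1 from 1/3*a*b**2 - 1/3*a*b + 11/12*b**2 + 44/3*b → -1/3*a*b + 11/12*b**2 + 44/3*b
  leading term a*b: subtract (1/3)·f_1 from -1/3*a*b + 11/12*b**2 + 44/3*b → 11/12*b**2 + 44/3*b
  leading term b**2: no divisor's leading term divides it; move 11/12*b**2 to the remainder.
  leading term b: no divisor's leading term divides it; move 44/3*b to the remainder.
  remainder 11/12*b**2 + 44/3*b ≠ 0; add h_4 = 11/12*b**2 + 44/3*b to the basis.

S(f_1,f_3): lcm = a*b. S = -11/4*a + 1/2*b - 11.
  leading term a: no divisor's leading term divides it; move -11/4*a to the remainder.
  leading term b: no divisor's leading term divides it; move 1/2*b to the remainder.
  leading term 1: no divisor's leading term divides it; move -11 to the remainder.
  remainder -11/4*a + 1/2*b - 11 ≠ 0; add h_5 = -11/4*a + 1/2*b - 11 to the basis.

S(f_2,f_3): lcm = a**2*b. S = -11/4*a**2 - 1/3*a*b**2 + 5/6*a*b - 11*a - 11/12*b**2 - 44/3*b.
  leading term a**2: subtract (-11/48)·f_2 from -11/4*a**2 - 1/3*a*b**2 + 5/6*a*b - 11*a - 11/12*b**2 - 44/3*b → -1/3*a*b**2 - 1/12*a*b - 121/12*a - 11/12*b**2 - 275/16*b - 121/3
  leading term a*b**2: subtract (1/3*b)·f_1 from -1/3*a*b**2 - 1/12*a*b - 121/12*a - 11/12*b**2 - 275/16*b - 121/3 → -1/12*a*b - 121/12*a - 11/12*b**2 - 275/16*b - 121/3
  leading term a*b: subtract (1/12)·f_1 from -1/12*a*b - 121/12*a - 11/12*b**2 - 275/16*b - 121/3 → -121/12*a - 11/12*b**2 - 275/16*b - 121/3
  leading term a: subtract (11/3)·h_5 from -121/12*a - 11/12*b**2 - 275/16*b - 121/3 → -11/12*b**2 - 913/48*b
  leading term b**2: subtract (-1)·h_4 from -11/12*b**2 - 913/48*b → -209/48*b
  leading term b: no divisor's leading term divides it; move -209/48*b to the remainder.
  remainder -209/48*b ≠ 0; add h_6 = -209/48*b to the basis.

The other S-polynomials (S(f_1,h_4), S(f_2,h_4), S(f_3,h_4), S(f_1,h_5), S(f_2,h_5), S(f_3,h_5), S(h_4,h_5), S(f_1,h_6), S(f_2,h_6), S(f_3,h_6), S(h_4,h_6), S(h_5,h_6)) all reduce to 0 modulo the current basis, so we have a Gröbner basis.
Inter-reduce: drop elements whose leading term is divisible by another's, tail-reduce, and make monic.
Reduced Gröbner basis: {a + 4, b}.

The lex basis is triangular: the last element involves only b. Solving b = 0 gives b ∈ {0}; substituting each value into the earlier elements determines the remaining variables.
  b = 0: the earlier basis element becomes a + 4 = 0, giving a = -4 — point (-4, 0).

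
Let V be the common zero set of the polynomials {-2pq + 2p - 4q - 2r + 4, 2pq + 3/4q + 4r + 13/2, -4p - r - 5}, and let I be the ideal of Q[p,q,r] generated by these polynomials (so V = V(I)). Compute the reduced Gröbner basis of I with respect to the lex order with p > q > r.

f_1 = -2pq + 2p - 4q - 2r + 4, LT = pq.
f_2 = 2pq + 3/4q + 4r + 13/2, LT = pq.
f_3 = -4p - r - 5, LT = p.

S(f_1,f_2): lcm = pq. S = -p + 13/8q - r - 21/4.
  reduce S modulo (f_1, f_2, f_3):
  remainder 13/8q - 3/4r - 4 ≠ 0; add g_4 = 13/8q - 3/4r - 4 to the basis.

S(f_1,f_3): lcm = pq. S = -p - 1/4qr + 3/4q + r - 2.
  reduce S modulo (f_1, f_2, f_3, g_4):
  remainder -3/26r^2 + 51/52r + 57/52 ≠ 0; add g_5 = -3/26r^2 + 51/52r + 57/52 to the basis.

The other S-polynomials (S(f_2,f_3), S(f_1,g_4), S(f_2,g_4), S(f_3,g_4), S(f_1,g_5), S(f_2,g_5), S(f_3,g_5), S(g_4,g_5)) all reduce to 0 modulo the current basis, so we have a Gröbner basis.
Inter-reduce: drop elements whose leading term is divisible by another's, tail-reduce, and make monic.

G = {p + 1/4r + 5/4, q - 6/13r - 32/13, r^2 - 17/2r - 19/2}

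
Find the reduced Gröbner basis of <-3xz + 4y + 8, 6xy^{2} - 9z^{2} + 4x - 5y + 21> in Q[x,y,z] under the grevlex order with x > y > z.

f_1 = -3xz + 4y + 8, LT = xz.
f_2 = 6xy^{2} - 9z^{2} + 4x - 5y + 21, LT = xy^{2}.

S(f_1,f_2): lcm = xy^{2}z. S = -\tfrac{4}{3}y^{3} + \tfrac{3}{2}z^{3} - \tfrac{8}{3}y^{2} - \tfrac{2}{3}xz + \tfrac{5}{6}yz - \tfrac{7}{2}z.
  leading term y^{3}: no divisor's leading term divides it; move -\tfrac{4}{3}y^{3} to the remainder.
  leading term z^{3}: no divisor's leading term divides it; move \tfrac{3}{2}z^{3} to the remainder.
  leading term y^{2}: no divisor's leading term divides it; move -\tfrac{8}{3}y^{2} to the remainder.
  leading term xz: subtract (\tfrac{2}{9})·f_1 from -\tfrac{2}{3}xz + \tfrac{5}{6}yz - \tfrac{7}{2}z → \tfrac{5}{6}yz - \tfrac{8}{9}y - \tfrac{7}{2}z - \tfrac{16}{9}
  leading term yz: no divisor's leading term divides it; move \tfrac{5}{6}yz to the remainder.
  leading term y: no divisor's leading term divides it; move -\tfrac{8}{9}y to the remainder.
  leading term z: no divisor's leading term divides it; move -\tfrac{7}{2}z to the remainder.
  leading term 1: no divisor's leading term divides it; move -\tfrac{16}{9} to the remainder.
  remainder -\tfrac{4}{3}y^{3} + \tfrac{3}{2}z^{3} - \tfrac{8}{3}y^{2} + \tfrac{5}{6}yz - \tfrac{8}{9}y - \tfrac{7}{2}z - \tfrac{16}{9} ≠ 0; add g_3 = -\tfrac{4}{3}y^{3} + \tfrac{3}{2}z^{3} - \tfrac{8}{3}y^{2} + \tfrac{5}{6}yz - \tfrac{8}{9}y - \tfrac{7}{2}z - \tfrac{16}{9} to the basis.

The other S-polynomials (S(f_1,g_3), S(f_2,g_3)) all reduce to 0 modulo the current basis, so we have a Gröbner basis.

G = {xy^{2} - \tfrac{3}{2}z^{2} + \tfrac{2}{3}x - \tfrac{5}{6}y + \tfrac{7}{2}, y^{3} - \tfrac{9}{8}z^{3} + 2y^{2} - \tfrac{5}{8}yz + \tfrac{2}{3}y + \tfrac{21}{8}z + \tfrac{4}{3}, xz - \tfrac{4}{3}y - \tfrac{8}{3}}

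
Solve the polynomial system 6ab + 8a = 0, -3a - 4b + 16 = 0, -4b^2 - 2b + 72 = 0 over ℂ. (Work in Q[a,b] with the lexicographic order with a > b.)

{(0, 4)}

Compute a lex Gröbner basis by Buchberger's algorithm.
f_1 = 6ab + 8a, LT = ab.
f_2 = -3a - 4b + 16, LT = a.
f_3 = -4b^2 - 2b + 72, LT = b^2.

S(f_1,f_2): lcm = ab. S = 4/3a - 4/3b^2 + 16/3b.
  leading term a: subtract (-4/9)·f_2 from 4/3a - 4/3b^2 + 16/3b → -4/3b^2 + 32/9b + 64/9
  leading term b^2: subtract (1/3)·f_3 from -4/3b^2 + 32/9b + 64/9 → 38/9b - 152/9
  leading term b: no divisor's leading term divides it; move 38/9b to the remainder.
  leading term 1: no divisor's leading term divides it; move -152/9 to the remainder.
  remainder 38/9b - 152/9 ≠ 0; add h_4 = 38/9b - 152/9 to the basis.

The other S-polynomials (S(f_1,f_3), S(f_2,f_3), S(f_1,h_4), S(f_2,h_4), S(f_3,h_4)) all reduce to 0 modulo the current basis, so we have a Gröbner basis.
Inter-reduce: drop elements whose leading term is divisible by another's, tail-reduce, and make monic.
Reduced Gröbner basis: {a, b - 4}.

A lex Gröbner basis eliminates variables successively. Here b - 4 depends only on b, with roots {4}; lifting each root through the earlier basis elements recovers the full solutions.
  b = 4: the earlier basis element becomes a = 0, giving a = 0 — point (0, 4).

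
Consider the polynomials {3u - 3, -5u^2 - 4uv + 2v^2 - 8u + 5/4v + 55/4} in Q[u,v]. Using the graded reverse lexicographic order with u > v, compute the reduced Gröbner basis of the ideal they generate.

G = {v^2 - 11/8v + 3/8, u - 1}

Buchberger's algorithm terminates because the ascending chain of leading-term ideals stabilizes.

f_1 = 3u - 3, LT = u.
f_2 = -5u^2 - 4uv + 2v^2 - 8u + 5/4v + 55/4, LT = u^2.

S(f_1,f_2): lcm = u^2. S = -4/5uv + 2/5v^2 - 13/5u + 1/4v + 11/4.
  leading term uv: subtract (-4/15v)·f_1 from -4/5uv + 2/5v^2 - 13/5u + 1/4v + 11/4 → 2/5v^2 - 13/5u - 11/20v + 11/4
  leading term v^2: no divisor's leading term divides it; move 2/5v^2 to the remainder.
  leading term u: subtract (-13/15)·f_1 from -13/5u - 11/20v + 11/4 → -11/20v + 3/20
  leading term v: no divisor's leading term divides it; move -11/20v to the remainder.
  leading term 1: no divisor's leading term divides it; move 3/20 to the remainder.
  remainder 2/5v^2 - 11/20v + 3/20 ≠ 0; add g_3 = 2/5v^2 - 11/20v + 3/20 to the basis.

The other S-polynomials (S(f_1,g_3), S(f_2,g_3)) all reduce to 0 modulo the current basis, so we have a Gröbner basis.
Inter-reduce: drop elements whose leading term is divisible by another's, tail-reduce, and make monic.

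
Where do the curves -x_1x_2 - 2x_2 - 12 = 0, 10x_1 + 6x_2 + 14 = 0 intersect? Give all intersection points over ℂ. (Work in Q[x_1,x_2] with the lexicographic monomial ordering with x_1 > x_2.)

Compute a lex Gröbner basis by Buchberger's algorithm.
f_1 = -x_1x_2 - 2x_2 - 12, LT = x_1x_2.
f_2 = 10x_1 + 6x_2 + 14, LT = x_1.

S(f_1,f_2): lcm = x_1x_2. S = -3/5x_2^2 + 3/5x_2 + 12.
  reduce S modulo (f_1, f_2):
  remainder -3/5x_2^2 + 3/5x_2 + 12 ≠ 0; add h_3 = -3/5x_2^2 + 3/5x_2 + 12 to the basis.

The other S-polynomials (S(f_1,h_3), S(f_2,h_3)) all reduce to 0 modulo the current basis, so we have a Gröbner basis.
Inter-reduce: drop elements whose leading term is divisible by another's, tail-reduce, and make monic.
Reduced Gröbner basis: {x_1 + 3/5x_2 + 7/5, x_2^2 - x_2 - 20}.

A lex Gröbner basis eliminates variables successively. Here x_2^2 - x_2 - 20 depends only on x_2, with roots {-4, 5}; lifting each root through the earlier basis elements recovers the full solutions.
  x_2 = -4: the earlier basis element becomes x_1 - 1 = 0, giving x_1 = 1 — point (1, -4).
  x_2 = 5: the earlier basis element becomes x_1 + 22/5 = 0, giving x_1 = -22/5 — point (-22/5, 5).
A lex Gröbner basis triangularizes the system, enabling back-substitution.

{(1, -4), (-22/5, 5)}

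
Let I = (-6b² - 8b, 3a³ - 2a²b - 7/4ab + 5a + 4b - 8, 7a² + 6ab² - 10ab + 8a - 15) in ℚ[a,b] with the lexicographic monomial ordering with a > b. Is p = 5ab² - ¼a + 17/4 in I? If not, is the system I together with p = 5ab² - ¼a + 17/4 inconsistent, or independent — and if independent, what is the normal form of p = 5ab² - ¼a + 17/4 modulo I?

Adjoining 5ab² - ¼a + 17/4 makes the ideal the whole ring: the system is inconsistent.

First compute the reduced Gröbner basis of I by Buchberger's algorithm.
f_1 = -6b² - 8b, LT = b².
f_2 = 3a³ - 2a²b - 7/4ab + 5a + 4b - 8, LT = a³.
f_3 = 7a² + 6ab² - 10ab + 8a - 15, LT = a².

S(f_2,f_3): lcm = a³. S = -6/7a²b² + 16/21a²b - 8/7a² - 7/12ab + 80/21a + 4/3b - 8/3.
  reduce S modulo (f_1, f_2, f_3):
  remainder -2397/196ab + 752/147a + 796/147b - 752/147 ≠ 0; add h_4 = -2397/196ab + 752/147a + 796/147b - 752/147 to the basis.

S(f_1,h_4): lcm = ab². S = 268/153ab + 3184/7191b² - 64/153b.
  reduce S modulo (f_1, f_2, f_3, h_4):
  remainder 17152/23409a - 256448/1100223b - 17152/23409 ≠ 0; add h_5 = 17152/23409a - 256448/1100223b - 17152/23409 to the basis.

S(f_2,h_4): lcm = a³b. S = 64/153a³ - ⅔a²b² + 3184/7191a²b - 64/153a² - 7/12ab² + 5/3ab + 4/3b² - 8/3b.
  reduce S modulo (f_1, f_2, f_3, h_4, h_5):
  remainder -335021600/67933377b ≠ 0; add h_6 = -335021600/67933377b to the basis.

The other S-polynomials (S(f_1,f_2), S(f_1,f_3), S(f_3,h_4), S(f_1,h_5), S(f_2,h_5), S(f_3,h_5), S(h_4,h_5), S(f_1,h_6), S(f_2,h_6), S(f_3,h_6), S(h_4,h_6), S(h_5,h_6)) all reduce to 0 modulo the current basis, so we have a Gröbner basis.
Inter-reduce: drop elements whose leading term is divisible by another's, tail-reduce, and make monic.
Reduced Gröbner basis: {a - 1, b}.
Label its elements g_1 = a - 1, g_2 = b.

Reduce p = 5ab² - ¼a + 17/4 modulo G:
  leading term ab²: subtract (5b²)·g_1 from 5ab² - ¼a + 17/4 → -¼a + 5b² + 17/4
  leading term a: subtract (-¼)·g_1 from -¼a + 5b² + 17/4 → 5b² + 4
  leading term b²: subtract (5b)·g_2 from 5b² + 4 → 4
  leading term 1: no divisor's leading term divides it; move 4 to the remainder.
  normal form = 4.
The normal form is nonzero, so p ∉ I. Since p minus its normal form lies in I, I + (p) = I + (r) where r = 4; decide whether this ideal is the whole ring.
Here r = 4 is a nonzero constant, hence a unit: 1 ∈ I + (p), the Gröbner basis of I + (p) is {1}, and the enlarged system has no common solution — adjoining p is inconsistent.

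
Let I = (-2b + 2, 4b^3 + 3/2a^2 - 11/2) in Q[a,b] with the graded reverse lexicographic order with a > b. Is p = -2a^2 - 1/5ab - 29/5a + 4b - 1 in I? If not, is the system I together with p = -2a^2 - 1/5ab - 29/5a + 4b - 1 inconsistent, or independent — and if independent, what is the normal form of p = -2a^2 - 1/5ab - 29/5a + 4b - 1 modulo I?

First compute the reduced Gröbner basis of I by Buchberger's algorithm.
f_1 = -2b + 2, LT = b.
f_2 = 4b^3 + 3/2a^2 - 11/2, LT = b^3.

S(f_1,f_2): lcm = b^3. S = -3/8a^2 - b^2 + 11/8.
  leading term a^2: no divisor's leading term divides it; move -3/8a^2 to the remainder.
  leading term b^2: subtract (1/2b)·f_1 from -b^2 + 11/8 → -b + 11/8
  leading term b: subtract (1/2)·f_1 from -b + 11/8 → 3/8
  leading term 1: no divisor's leading term divides it; move 3/8 to the remainder.
  remainder -3/8a^2 + 3/8 ≠ 0; add h_3 = -3/8a^2 + 3/8 to the basis.

The other S-polynomials (S(f_1,h_3), S(f_2,h_3)) all reduce to 0 modulo the current basis, so we have a Gröbner basis.
Inter-reduce: drop elements whose leading term is divisible by another's, tail-reduce, and make monic.
Reduced Gröbner basis: {a^2 - 1, b - 1}.
Label its elements g_1 = a^2 - 1, g_2 = b - 1.

Reduce p = -2a^2 - 1/5ab - 29/5a + 4b - 1 modulo G:
  leading term a^2: subtract (-2)·g_1 from -2a^2 - 1/5ab - 29/5a + 4b - 1 → -1/5ab - 29/5a + 4b - 3
  leading term ab: subtract (-1/5a)·g_2 from -1/5ab - 29/5a + 4b - 3 → -6a + 4b - 3
  leading term a: no divisor's leading term divides it; move -6a to the remainder.
  leading term b: subtract (4)·g_2 from 4b - 3 → 1
  leading term 1: no divisor's leading term divides it; move 1 to the remainder.
  normal form = -6a + 1.
The normal form is nonzero, so p ∉ I. Since p minus its normal form lies in I, I + (p) = I + (r) where r = -6a + 1; decide whether this ideal is the whole ring.
Run Buchberger on G together with r (pairs among the g_i already reduce to 0 since G is a Gröbner basis):
g_1 = a^2 - 1, LT = a^2.
g_2 = b - 1, LT = b.
r = -6a + 1, LT = a.

S(g_1,r): lcm = a^2. S = 1/6a - 1.
  leading term a: subtract (-1/36)·r from 1/6a - 1 → -35/36
  leading term 1: no divisor's leading term divides it; move -35/36 to the remainder.
  remainder -35/36 ≠ 0; add m_4 = -35/36 to the basis.

The other S-polynomials (S(g_1,g_2), S(g_2,r), S(g_1,m_4), S(g_2,m_4), S(r,m_4)) all reduce to 0 modulo the current basis, so we have a Gröbner basis.
Inter-reduce: drop elements whose leading term is divisible by another's, tail-reduce, and make monic.
Reduced Gröbner basis: {1}.
The reduced Gröbner basis of I + (p) is {1}: the ideal is the whole ring, so the enlarged system has no common solution — adjoining p is inconsistent.

Adjoining -2a^2 - 1/5ab - 29/5a + 4b - 1 makes the ideal the whole ring: the system is inconsistent.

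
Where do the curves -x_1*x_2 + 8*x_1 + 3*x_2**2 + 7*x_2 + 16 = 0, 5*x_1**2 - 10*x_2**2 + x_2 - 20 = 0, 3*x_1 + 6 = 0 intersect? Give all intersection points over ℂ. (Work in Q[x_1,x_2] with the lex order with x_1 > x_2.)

Compute a lex Gröbner basis by Buchberger's algorithm.
f_1 = -x_1*x_2 + 8*x_1 + 3*x_2**2 + 7*x_2 + 16, LT = x_1*x_2.
f_2 = 5*x_1**2 - 10*x_2**2 + x_2 - 20, LT = x_1**2.
f_3 = 3*x_1 + 6, LT = x_1.

S(f_1,f_2): lcm = x_1**2*x_2. S = -8*x_1**2 - 3*x_1*x_2**2 - 7*x_1*x_2 - 16*x_1 + 2*x_2**3 - 1/5*x_2**2 + 4*x_2.
  leading term x_1**2: subtract (-8/5)·f_2 from -8*x_1**2 - 3*x_1*x_2**2 - 7*x_1*x_2 - 16*x_1 + 2*x_2**3 - 1/5*x_2**2 + 4*x_2 → -3*x_1*x_2**2 - 7*x_1*x_2 - 16*x_1 + 2*x_2**3 - 81/5*x_2**2 + 28/5*x_2 - 32
  leading term x_1*x_2**2: subtract (3*x_2)·f_1 from -3*x_1*x_2**2 - 7*x_1*x_2 - 16*x_1 + 2*x_2**3 - 81/5*x_2**2 + 28/5*x_2 - 32 → -31*x_1*x_2 - 16*x_1 - 7*x_2**3 - 186/5*x_2**2 - 212/5*x_2 - 32
  leading term x_1*x_2: subtract (31)·f_1 from -31*x_1*x_2 - 16*x_1 - 7*x_2**3 - 186/5*x_2**2 - 212/5*x_2 - 32 → -264*x_1 - 7*x_2**3 - 651/5*x_2**2 - 1297/5*x_2 - 528
  leading term x_1: subtract (-88)·f_3 from -264*x_1 - 7*x_2**3 - 651/5*x_2**2 - 1297/5*x_2 - 528 → -7*x_2**3 - 651/5*x_2**2 - 1297/5*x_2
  leading term x_2**3: no divisor's leading term divides it; move -7*x_2**3 to the remainder.
  leading term x_2**2: no divisor's leading term divides it; move -651/5*x_2**2 to the remainder.
  leading term x_2: no divisor's leading term divides it; move -1297/5*x_2 to the remainder.
  remainder -7*x_2**3 - 651/5*x_2**2 - 1297/5*x_2 ≠ 0; add h_4 = -7*x_2**3 - 651/5*x_2**2 - 1297/5*x_2 to the basis.

S(f_1,f_3): lcm = x_1*x_2. S = -8*x_1 - 3*x_2**2 - 9*x_2 - 16.
  leading term x_1: subtract (-8/3)·f_3 from -8*x_1 - 3*x_2**2 - 9*x_2 - 16 → -3*x_2**2 - 9*x_2
  leading term x_2**2: no divisor's leading term divides it; move -3*x_2**2 to the remainder.
  leading term x_2: no divisor's leading term divides it; move -9*x_2 to the remainder.
  remainder -3*x_2**2 - 9*x_2 ≠ 0; add h_5 = -3*x_2**2 - 9*x_2 to the basis.

S(f_2,f_3): lcm = x_1**2. S = -2*x_1 - 2*x_2**2 + 1/5*x_2 - 4.
  leading term x_1: subtract (-2/3)·f_3 from -2*x_1 - 2*x_2**2 + 1/5*x_2 - 4 → -2*x_2**2 + 1/5*x_2
  leading term x_2**2: subtract (2/3)·h_5 from -2*x_2**2 + 1/5*x_2 → 31/5*x_2
  leading term x_2: no divisor's leading term divides it; move 31/5*x_2 to the remainder.
  remainder 31/5*x_2 ≠ 0; add h_6 = 31/5*x_2 to the basis.

The other S-polynomials (S(f_1,h_4), S(f_2,h_4), S(f_3,h_4), S(f_1,h_5), S(f_2,h_5), S(f_3,h_5), S(h_4,h_5), S(f_1,h_6), S(f_2,h_6), S(f_3,h_6), S(h_4,h_6), S(h_5,h_6)) all reduce to 0 modulo the current basis, so we have a Gröbner basis.
Inter-reduce: drop elements whose leading term is divisible by another's, tail-reduce, and make monic.
Reduced Gröbner basis: {x_1 + 2, x_2}.

Since the basis is lex-ordered, x_2 is univariate in x_2. Its roots are {0}. Back-substituting each root into the other basis elements fixes the other coordinates.
  x_2 = 0: the earlier basis element becomes x_1 + 2 = 0, giving x_1 = -2 — point (-2, 0).
Substituting each solution back into the original system confirms all equations vanish.

{(-2, 0)}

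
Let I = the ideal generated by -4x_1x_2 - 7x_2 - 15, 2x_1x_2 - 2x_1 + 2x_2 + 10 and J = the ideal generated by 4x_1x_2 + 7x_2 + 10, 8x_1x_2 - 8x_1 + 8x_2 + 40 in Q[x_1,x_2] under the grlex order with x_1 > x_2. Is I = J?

No, the ideals differ.

Equality of ideals is decidable: compute both reduced Gröbner bases (unique for the ordering) and check whether they agree.
Buchberger on the first generating set:
f_1 = -4x_1x_2 - 7x_2 - 15, LT = x_1x_2.
f_2 = 2x_1x_2 - 2x_1 + 2x_2 + 10, LT = x_1x_2.

S(f_1,f_2): lcm = x_1x_2. S = x_1 + 3/4x_2 - 5/4.
  reduce S modulo (f_1, f_2):
  remainder x_1 + 3/4x_2 - 5/4 ≠ 0; add g_3 = x_1 + 3/4x_2 - 5/4 to the basis.

S(f_1,g_3): lcm = x_1x_2. S = -3/4x_2^2 + 3x_2 + 15/4.
  reduce S modulo (f_1, f_2, g_3):
  remainder -3/4x_2^2 + 3x_2 + 15/4 ≠ 0; add g_4 = -3/4x_2^2 + 3x_2 + 15/4 to the basis.

The other S-polynomials (S(f_2,g_3), S(f_1,g_4), S(f_2,g_4), S(g_3,g_4)) all reduce to 0 modulo the current basis, so we have a Gröbner basis.
Inter-reduce: drop elements whose leading term is divisible by another's, tail-reduce, and make monic.
Reduced Gröbner basis: {x_2^2 - 4x_2 - 5, x_1 + 3/4x_2 - 5/4}.

Buchberger on the second generating set:
h_1 = 4x_1x_2 + 7x_2 + 10, LT = x_1x_2.
h_2 = 8x_1x_2 - 8x_1 + 8x_2 + 40, LT = x_1x_2.

S(h_1,h_2): lcm = x_1x_2. S = x_1 + 3/4x_2 - 5/2.
  reduce S modulo (h_1, h_2):
  remainder x_1 + 3/4x_2 - 5/2 ≠ 0; add k_3 = x_1 + 3/4x_2 - 5/2 to the basis.

S(h_1,k_3): lcm = x_1x_2. S = -3/4x_2^2 + 17/4x_2 + 5/2.
  reduce S modulo (h_1, h_2, k_3):
  remainder -3/4x_2^2 + 17/4x_2 + 5/2 ≠ 0; add k_4 = -3/4x_2^2 + 17/4x_2 + 5/2 to the basis.

The other S-polynomials (S(h_2,k_3), S(h_1,k_4), S(h_2,k_4), S(k_3,k_4)) all reduce to 0 modulo the current basis, so we have a Gröbner basis.
Inter-reduce: drop elements whose leading term is divisible by another's, tail-reduce, and make monic.
Reduced Gröbner basis: {x_2^2 - 17/3x_2 - 10/3, x_1 + 3/4x_2 - 5/2}.

Since the reduced bases disagree, the two ideals are not the same.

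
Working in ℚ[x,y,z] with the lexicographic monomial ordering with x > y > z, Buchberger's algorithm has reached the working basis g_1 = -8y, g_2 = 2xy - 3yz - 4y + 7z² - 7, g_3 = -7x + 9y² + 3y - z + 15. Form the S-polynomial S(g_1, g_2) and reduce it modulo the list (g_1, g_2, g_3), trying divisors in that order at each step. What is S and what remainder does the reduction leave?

lcm(LM(g_1), LM(g_2)) = xy.
S = (lcm/LT(g_1))·g_1 − (lcm/LT(g_2))·g_2 = 3/2yz + 2y - 7/2z² + 7/2.
Reduce S modulo (g_1, g_2, g_3) in that order:
  leading term yz: subtract (-3/16z)·g_1 from 3/2yz + 2y - 7/2z² + 7/2 → 2y - 7/2z² + 7/2
  leading term y: subtract (-¼)·g_1 from 2y - 7/2z² + 7/2 → -7/2z² + 7/2
  leading term z²: no divisor's leading term divides it; move -7/2z² to the remainder.
  leading term 1: no divisor's leading term divides it; move 7/2 to the remainder.
The remainder -7/2z² + 7/2 is nonzero, so it would be added as the next basis element.
An S-polynomial is built so that the two leading terms cancel; whether anything survives reduction is exactly the Gröbner-basis criterion.

S(g_1, g_2) = 3/2yz + 2y - 7/2z² + 7/2; remainder on division = -7/2z² + 7/2.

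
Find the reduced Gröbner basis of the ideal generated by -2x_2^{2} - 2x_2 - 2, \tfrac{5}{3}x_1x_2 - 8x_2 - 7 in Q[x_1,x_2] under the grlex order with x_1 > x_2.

Buchberger's algorithm terminates because the ascending chain of leading-term ideals stabilizes.

f_1 = -2x_2^{2} - 2x_2 - 2, LT = x_2^{2}.
f_2 = \tfrac{5}{3}x_1x_2 - 8x_2 - 7, LT = x_1x_2.

S(f_1,f_2): lcm = x_1x_2^{2}. S = x_1x_2 + \tfrac{24}{5}x_2^{2} + x_1 + \tfrac{21}{5}x_2.
  leading term x_1x_2: subtract (\tfrac{3}{5})·f_2 from x_1x_2 + \tfrac{24}{5}x_2^{2} + x_1 + \tfrac{21}{5}x_2 → \tfrac{24}{5}x_2^{2} + x_1 + 9x_2 + \tfrac{21}{5}
  leading term x_2^{2}: subtract (-\tfrac{12}{5})·f_1 from \tfrac{24}{5}x_2^{2} + x_1 + 9x_2 + \tfrac{21}{5} → x_1 + \tfrac{21}{5}x_2 - \tfrac{3}{5}
  leading term x_1: no divisor's leading term divides it; move x_1 to the remainder.
  leading term x_2: no divisor's leading term divides it; move \tfrac{21}{5}x_2 to the remainder.
  leading term 1: no divisor's leading term divides it; move -\tfrac{3}{5} to the remainder.
  remainder x_1 + \tfrac{21}{5}x_2 - \tfrac{3}{5} ≠ 0; add g_3 = x_1 + \tfrac{21}{5}x_2 - \tfrac{3}{5} to the basis.

The other S-polynomials (S(f_1,g_3), S(f_2,g_3)) all reduce to 0 modulo the current basis, so we have a Gröbner basis.
Inter-reduce: drop elements whose leading term is divisible by another's, tail-reduce, and make monic.

G = {x_2^{2} + x_2 + 1, x_1 + \tfrac{21}{5}x_2 - \tfrac{3}{5}}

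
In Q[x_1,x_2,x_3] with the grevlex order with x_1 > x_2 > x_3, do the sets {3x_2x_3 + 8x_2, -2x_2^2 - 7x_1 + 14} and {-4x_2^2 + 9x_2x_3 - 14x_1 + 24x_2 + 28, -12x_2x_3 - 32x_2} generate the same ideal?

Equality of ideals is decidable: compute both reduced Gröbner bases (unique for the ordering) and check whether they agree.
Buchberger on the first generating set:
f_1 = 3x_2x_3 + 8x_2, LT = x_2x_3.
f_2 = -2x_2^2 - 7x_1 + 14, LT = x_2^2.

S(f_1,f_2): lcm = x_2^2x_3. S = 8/3x_2^2 - 7/2x_1x_3 + 7x_3.
  leading term x_2^2: subtract (-4/3)·f_2 from 8/3x_2^2 - 7/2x_1x_3 + 7x_3 → -7/2x_1x_3 - 28/3x_1 + 7x_3 + 56/3
  leading term x_1x_3: no divisor's leading term divides it; move -7/2x_1x_3 to the remainder.
  leading term x_1: no divisor's leading term divides it; move -28/3x_1 to the remainder.
  leading term x_3: no divisor's leading term divides it; move 7x_3 to the remainder.
  leading term 1: no divisor's leading term divides it; move 56/3 to the remainder.
  remainder -7/2x_1x_3 - 28/3x_1 + 7x_3 + 56/3 ≠ 0; add g_3 = -7/2x_1x_3 - 28/3x_1 + 7x_3 + 56/3 to the basis.

S(f_1,g_3): lcm = x_1x_2x_3. S = 2x_2x_3 + 16/3x_2.
  leading term x_2x_3: subtract (2/3)·f_1 from 2x_2x_3 + 16/3x_2 → 0
  remainder 0.

S(f_2,g_3): leading monomials are coprime, so the S-polynomial reduces to 0 (Buchberger's first criterion).
Every S-polynomial of the final basis reduces to 0, so we have a Gröbner basis.
Inter-reduce: drop elements whose leading term is divisible by another's, tail-reduce, and make monic.
Reduced Gröbner basis: {x_2^2 + 7/2x_1 - 7, x_1x_3 + 8/3x_1 - 2x_3 - 16/3, x_2x_3 + 8/3x_2}.

Buchberger on the second generating set:
h_1 = -4x_2^2 + 9x_2x_3 - 14x_1 + 24x_2 + 28, LT = x_2^2.
h_2 = -12x_2x_3 - 32x_2, LT = x_2x_3.

S(h_1,h_2): lcm = x_2^2x_3. S = -9/4x_2x_3^2 - 8/3x_2^2 + 7/2x_1x_3 - 6x_2x_3 - 7x_3.
  leading term x_2x_3^2: subtract (3/16x_3)·h_2 from -9/4x_2x_3^2 - 8/3x_2^2 + 7/2x_1x_3 - 6x_2x_3 - 7x_3 → -8/3x_2^2 + 7/2x_1x_3 - 7x_3
  leading term x_2^2: subtract (2/3)·h_1 from -8/3x_2^2 + 7/2x_1x_3 - 7x_3 → 7/2x_1x_3 - 6x_2x_3 + 28/3x_1 - 16x_2 - 7x_3 - 56/3
  leading term x_1x_3: no divisor's leading term divides it; move 7/2x_1x_3 to the remainder.
  leading term x_2x_3: subtract (1/2)·h_2 from -6x_2x_3 + 28/3x_1 - 16x_2 - 7x_3 - 56/3 → 28/3x_1 - 7x_3 - 56/3
  leading term x_1: no divisor's leading term divides it; move 28/3x_1 to the remainder.
  leading term x_3: no divisor's leading term divides it; move -7x_3 to the remainder.
  leading term 1: no divisor's leading term divides it; move -56/3 to the remainder.
  remainder 7/2x_1x_3 + 28/3x_1 - 7x_3 - 56/3 ≠ 0; add k_3 = 7/2x_1x_3 + 28/3x_1 - 7x_3 - 56/3 to the basis.

S(h_1,k_3): leading monomials are coprime, so the S-polynomial reduces to 0 (Buchberger's first criterion).
S(h_2,k_3): lcm = x_1x_2x_3. S = 2x_2x_3 + 16/3x_2.
  leading term x_2x_3: subtract (-1/6)·h_2 from 2x_2x_3 + 16/3x_2 → 0
  remainder 0.

Every S-polynomial of the final basis reduces to 0, so we have a Gröbner basis.
Inter-reduce: drop elements whose leading term is divisible by another's, tail-reduce, and make monic.
Reduced Gröbner basis: {x_2^2 + 7/2x_1 - 7, x_1x_3 + 8/3x_1 - 2x_3 - 16/3, x_2x_3 + 8/3x_2}.

Same reduced basis, so the two generating sets span the same ideal.

Yes, the ideals are equal.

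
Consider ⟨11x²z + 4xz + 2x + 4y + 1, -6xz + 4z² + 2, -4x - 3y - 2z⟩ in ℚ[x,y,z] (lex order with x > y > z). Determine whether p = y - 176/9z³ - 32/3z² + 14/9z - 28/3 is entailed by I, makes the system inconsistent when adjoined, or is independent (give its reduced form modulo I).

y - 176/9z³ - 32/3z² + 14/9z - 28/3 lies in I (it reduces to 0).

First compute the reduced Gröbner basis of I by Buchberger's algorithm.
f_1 = 11x²z + 4xz + 2x + 4y + 1, LT = x²z.
f_2 = -6xz + 4z² + 2, LT = xz.
f_3 = -4x - 3y - 2z, LT = x.

S(f_1,f_2): lcm = x²z. S = ⅔xz² + 4/11xz + 17/33x + 4/11y + 1/11.
  reduce S modulo (f_1, f_2, f_3):
  remainder -1/44y + 4/9z³ + 8/33z² - 7/198z + 7/33 ≠ 0; add h_4 = -1/44y + 4/9z³ + 8/33z² - 7/198z + 7/33 to the basis.

S(f_1,f_3): lcm = x²z. S = -¾xyz - ½xz² + 4/11xz + 2/11x + 4/11y + 1/11.
  reduce S modulo (f_1, f_2, f_3, h_4):
  remainder -88/9z⁵ - 16/3z⁴ - 14/3z² - 2/9z ≠ 0; add h_5 = -88/9z⁵ - 16/3z⁴ - 14/3z² - 2/9z to the basis.

S(f_2,f_3): lcm = xz. S = -¾yz - 7/6z² - ⅓.
  reduce S modulo (f_1, f_2, f_3, h_4, h_5):
  remainder -44/3z⁴ - 8z³ - 7z - ⅓ ≠ 0; add h_6 = -44/3z⁴ - 8z³ - 7z - ⅓ to the basis.

The other S-polynomials (S(f_1,h_4), S(f_2,h_4), S(f_3,h_4), S(f_1,h_5), S(f_2,h_5), S(f_3,h_5), S(h_4,h_5), S(f_1,h_6), S(f_2,h_6), S(f_3,h_6), S(h_4,h_6), S(h_5,h_6)) all reduce to 0 modulo the current basis, so we have a Gröbner basis.
Inter-reduce: drop elements whose leading term is divisible by another's, tail-reduce, and make monic.
Reduced Gröbner basis: {x + 44/3z³ + 8z² - ⅔z + 7, y - 176/9z³ - 32/3z² + 14/9z - 28/3, z⁴ + 6/11z³ + 21/44z + 1/44}.
Label its elements g_1 = x + 44/3z³ + 8z² - ⅔z + 7, g_2 = y - 176/9z³ - 32/3z² + 14/9z - 28/3, g_3 = z⁴ + 6/11z³ + 21/44z + 1/44.

Reduce p = y - 176/9z³ - 32/3z² + 14/9z - 28/3 modulo G:
  leading term y: subtract (1)·g_2 from y - 176/9z³ - 32/3z² + 14/9z - 28/3 → 0
  normal form = 0.
Since the normal form is 0, p ∈ I.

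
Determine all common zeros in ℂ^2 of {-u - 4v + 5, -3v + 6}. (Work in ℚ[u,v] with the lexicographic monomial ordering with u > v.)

Compute a lex Gröbner basis by Buchberger's algorithm.
f_1 = -u - 4v + 5, LT = u.
f_2 = -3v + 6, LT = v.

The S-polynomials (S(f_1,f_2)) all reduce to 0 modulo the current basis, so we have a Gröbner basis.
Inter-reduce: drop elements whose leading term is divisible by another's, tail-reduce, and make monic.
Reduced Gröbner basis: {u + 3, v - 2}.

From the last basis element, v - 2 = 0, so v takes values in {2}. Each choice, substituted upward through the basis, yields the corresponding point(s) of the solution set.
  v = 2: the earlier basis element becomes u + 3 = 0, giving u = -3 — point (-3, 2).
Each listed point satisfies every original equation (direct substitution).
Zero-dimensionality of the ideal guarantees finitely many solutions over ℂ.

{(-3, 2)}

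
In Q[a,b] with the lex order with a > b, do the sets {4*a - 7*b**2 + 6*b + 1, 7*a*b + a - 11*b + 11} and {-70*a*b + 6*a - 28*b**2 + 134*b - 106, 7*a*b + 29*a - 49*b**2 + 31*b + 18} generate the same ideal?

Yes, the ideals are equal.

For a fixed monomial order, each ideal has a unique reduced Gröbner basis; comparing bases decides equality.
Buchberger on the first generating set:
f_1 = 4*a - 7*b**2 + 6*b + 1, LT = a.
f_2 = 7*a*b + a - 11*b + 11, LT = a*b.

S(f_1,f_2): lcm = a*b. S = -1/7*a - 7/4*b**3 + 3/2*b**2 + 51/28*b - 11/7.
  leading term a: subtract (-1/28)·f_1 from -1/7*a - 7/4*b**3 + 3/2*b**2 + 51/28*b - 11/7 → -7/4*b**3 + 5/4*b**2 + 57/28*b - 43/28
  leading term b**3: no divisor's leading term divides it; move -7/4*b**3 to the remainder.
  leading term b**2: no divisor's leading term divides it; move 5/4*b**2 to the remainder.
  leading term b: no divisor's leading term divides it; move 57/28*b to the remainder.
  leading term 1: no divisor's leading term divides it; move -43/28 to the remainder.
  remainder -7/4*b**3 + 5/4*b**2 + 57/28*b - 43/28 ≠ 0; add g_3 = -7/4*b**3 + 5/4*b**2 + 57/28*b - 43/28 to the basis.

The other S-polynomials (S(f_1,g_3), S(f_2,g_3)) all reduce to 0 modulo the current basis, so we have a Gröbner basis.
Inter-reduce: drop elements whose leading term is divisible by another's, tail-reduce, and make monic.
Reduced Gröbner basis: {a - 7/4*b**2 + 3/2*b + 1/4, b**3 - 5/7*b**2 - 57/49*b + 43/49}.

Buchberger on the second generating set:
h_1 = -70*a*b + 6*a - 28*b**2 + 134*b - 106, LT = a*b.
h_2 = 7*a*b + 29*a - 49*b**2 + 31*b + 18, LT = a*b.

S(h_1,h_2): lcm = a*b. S = -148/35*a + 37/5*b**2 - 222/35*b - 37/35.
  leading term a: no divisor's leading term divides it; move -148/35*a to the remainder.
  leading term b**2: no divisor's leading term divides it; move 37/5*b**2 to the remainder.
  leading term b: no divisor's leading term divides it; move -222/35*b to the remainder.
  leading term 1: no divisor's leading term divides it; move -37/35 to the remainder.
  remainder -148/35*a + 37/5*b**2 - 222/35*b - 37/35 ≠ 0; add k_3 = -148/35*a + 37/5*b**2 - 222/35*b - 37/35 to the basis.

S(h_1,k_3): lcm = a*b. S = -3/35*a + 7/4*b**3 - 11/10*b**2 - 303/140*b + 53/35.
  leading term a: subtract (3/148)·k_3 from -3/35*a + 7/4*b**3 - 11/10*b**2 - 303/140*b + 53/35 → 7/4*b**3 - 5/4*b**2 - 57/28*b + 43/28
  leading term b**3: no divisor's leading term divides it; move 7/4*b**3 to the remainder.
  leading term b**2: no divisor's leading term divides it; move -5/4*b**2 to the remainder.
  leading term b: no divisor's leading term divides it; move -57/28*b to the remainder.
  leading term 1: no divisor's leading term divides it; move 43/28 to the remainder.
  remainder 7/4*b**3 - 5/4*b**2 - 57/28*b + 43/28 ≠ 0; add k_4 = 7/4*b**3 - 5/4*b**2 - 57/28*b + 43/28 to the basis.

The other S-polynomials (S(h_2,k_3), S(h_1,k_4), S(h_2,k_4), S(k_3,k_4)) all reduce to 0 modulo the current basis, so we have a Gröbner basis.
Inter-reduce: drop elements whose leading term is divisible by another's, tail-reduce, and make monic.
Reduced Gröbner basis: {a - 7/4*b**2 + 3/2*b + 1/4, b**3 - 5/7*b**2 - 57/49*b + 43/49}.

The two bases agree; hence the ideals are identical.
The choice of monomial ordering does not affect the verdict — as long as both bases are computed under the same ordering, their equality decides ideal equality.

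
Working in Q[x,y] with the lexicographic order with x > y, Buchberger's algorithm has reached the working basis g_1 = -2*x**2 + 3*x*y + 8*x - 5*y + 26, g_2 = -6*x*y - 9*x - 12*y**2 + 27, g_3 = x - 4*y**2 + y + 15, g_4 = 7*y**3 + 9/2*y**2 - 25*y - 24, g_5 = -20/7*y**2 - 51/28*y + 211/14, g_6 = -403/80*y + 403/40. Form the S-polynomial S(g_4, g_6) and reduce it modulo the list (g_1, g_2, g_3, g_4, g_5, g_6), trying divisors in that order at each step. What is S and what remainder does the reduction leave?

lcm(LM(g_4), LM(g_6)) = y**3.
S = (lcm/LT(g_4))·g_4 − (lcm/LT(g_6))·g_6 = 37/14*y**2 - 25/7*y - 24/7.
Reduce S modulo (g_1, g_2, g_3, g_4, g_5, g_6) in that order:
  leading term y**2: subtract (-37/40)·g_5 from 37/14*y**2 - 25/7*y - 24/7 → -841/160*y + 841/80
  leading term y: subtract (841/806)·g_6 from -841/160*y + 841/80 → 0
The remainder is 0, so this S-polynomial contributes no new basis element.

S(g_4, g_6) = 37/14*y**2 - 25/7*y - 24/7; remainder on division = 0.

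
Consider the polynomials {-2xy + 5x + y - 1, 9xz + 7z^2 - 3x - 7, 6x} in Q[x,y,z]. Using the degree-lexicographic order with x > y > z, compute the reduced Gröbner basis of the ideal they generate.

This is the nonlinear analogue of row-reducing a linear system.

f_1 = -2xy + 5x + y - 1, LT = xy.
f_2 = 9xz + 7z^2 - 3x - 7, LT = xz.
f_3 = 6x, LT = x.

S(f_1,f_2): lcm = xyz. S = -7/9yz^2 + 1/3xy - 5/2xz - 1/2yz + 7/9y + 1/2z.
  leading term yz^2: no divisor's leading term divides it; move -7/9yz^2 to the remainder.
  leading term xy: subtract (-1/6)·f_1 from 1/3xy - 5/2xz - 1/2yz + 7/9y + 1/2z → -5/2xz - 1/2yz + 5/6x + 17/18y + 1/2z - 1/6
  leading term xz: subtract (-5/18)·f_2 from -5/2xz - 1/2yz + 5/6x + 17/18y + 1/2z - 1/6 → -1/2yz + 35/18z^2 + 17/18y + 1/2z - 19/9
  leading term yz: no divisor's leading term divides it; move -1/2yz to the remainder.
  leading term z^2: no divisor's leading term divides it; move 35/18z^2 to the remainder.
  leading term y: no divisor's leading term divides it; move 17/18y to the remainder.
  leading term z: no divisor's leading term divides it; move 1/2z to the remainder.
  leading term 1: no divisor's leading term divides it; move -19/9 to the remainder.
  remainder -7/9yz^2 - 1/2yz + 35/18z^2 + 17/18y + 1/2z - 19/9 ≠ 0; add g_4 = -7/9yz^2 - 1/2yz + 35/18z^2 + 17/18y + 1/2z - 19/9 to the basis.

S(f_1,f_3): lcm = xy. S = -5/2x - 1/2y + 1/2.
  leading term x: subtract (-5/12)·f_3 from -5/2x - 1/2y + 1/2 → -1/2y + 1/2
  leading term y: no divisor's leading term divides it; move -1/2y to the remainder.
  leading term 1: no divisor's leading term divides it; move 1/2 to the remainder.
  remainder -1/2y + 1/2 ≠ 0; add g_5 = -1/2y + 1/2 to the basis.

S(f_2,f_3): lcm = xz. S = 7/9z^2 - 1/3x - 7/9.
  leading term z^2: no divisor's leading term divides it; move 7/9z^2 to the remainder.
  leading term x: subtract (-1/18)·f_3 from -1/3x - 7/9 → -7/9
  leading term 1: no divisor's leading term divides it; move -7/9 to the remainder.
  remainder 7/9z^2 - 7/9 ≠ 0; add g_6 = 7/9z^2 - 7/9 to the basis.

The other S-polynomials (S(f_1,g_4), S(f_2,g_4), S(f_3,g_4), S(f_1,g_5), S(f_2,g_5), S(f_3,g_5), S(g_4,g_5), S(f_1,g_6), S(f_2,g_6), S(f_3,g_6), S(g_4,g_6), S(g_5,g_6)) all reduce to 0 modulo the current basis, so we have a Gröbner basis.
Inter-reduce: drop elements whose leading term is divisible by another's, tail-reduce, and make monic.

G = {z^2 - 1, x, y - 1}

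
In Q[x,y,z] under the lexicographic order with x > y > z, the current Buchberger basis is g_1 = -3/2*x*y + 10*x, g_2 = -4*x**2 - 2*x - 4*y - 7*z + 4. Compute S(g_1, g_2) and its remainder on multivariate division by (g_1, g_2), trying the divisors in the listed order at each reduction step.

lcm(LM(g_1), LM(g_2)) = x**2*y.
S = (lcm/LT(g_1))·g_1 − (lcm/LT(g_2))·g_2 = -20/3*x**2 - 1/2*x*y - y**2 - 7/4*y*z + y.
Reduce S modulo (g_1, g_2) in that order:
  leading term x**2: subtract (5/3)·g_2 from -20/3*x**2 - 1/2*x*y - y**2 - 7/4*y*z + y → -1/2*x*y + 10/3*x - y**2 - 7/4*y*z + 23/3*y + 35/3*z - 20/3
  leading term x*y: subtract (1/3)·g_1 from -1/2*x*y + 10/3*x - y**2 - 7/4*y*z + 23/3*y + 35/3*z - 20/3 → -y**2 - 7/4*y*z + 23/3*y + 35/3*z - 20/3
  leading term y**2: no divisor's leading term divides it; move -y**2 to the remainder.
  leading term y*z: no divisor's leading term divides it; move -7/4*y*z to the remainder.
  leading term y: no divisor's leading term divides it; move 23/3*y to the remainder.
  leading term z: no divisor's leading term divides it; move 35/3*z to the remainder.
  leading term 1: no divisor's leading term divides it; move -20/3 to the remainder.
The remainder -y**2 - 7/4*y*z + 23/3*y + 35/3*z - 20/3 is nonzero, so it would be added as the next basis element.

S(g_1, g_2) = -20/3*x**2 - 1/2*x*y - y**2 - 7/4*y*z + y; remainder on division = -y**2 - 7/4*y*z + 23/3*y + 35/3*z - 20/3.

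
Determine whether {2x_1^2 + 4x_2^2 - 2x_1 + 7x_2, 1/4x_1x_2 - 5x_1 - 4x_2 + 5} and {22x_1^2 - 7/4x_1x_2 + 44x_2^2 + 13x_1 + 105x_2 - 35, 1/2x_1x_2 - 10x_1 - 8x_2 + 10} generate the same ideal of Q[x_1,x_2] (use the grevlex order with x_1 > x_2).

Equality of ideals is decidable: compute both reduced Gröbner bases (unique for the ordering) and check whether they agree.
Buchberger on the first generating set:
f_1 = 2x_1^2 + 4x_2^2 - 2x_1 + 7x_2, LT = x_1^2.
f_2 = 1/4x_1x_2 - 5x_1 - 4x_2 + 5, LT = x_1x_2.

S(f_1,f_2): lcm = x_1^2x_2. S = 2x_2^3 + 20x_1^2 + 15x_1x_2 + 7/2x_2^2 - 20x_1.
  leading term x_2^3: no divisor's leading term divides it; move 2x_2^3 to the remainder.
  leading term x_1^2: subtract (10)·f_1 from 20x_1^2 + 15x_1x_2 + 7/2x_2^2 - 20x_1 → 15x_1x_2 - 73/2x_2^2 - 70x_2
  leading term x_1x_2: subtract (60)·f_2 from 15x_1x_2 - 73/2x_2^2 - 70x_2 → -73/2x_2^2 + 300x_1 + 170x_2 - 300
  leading term x_2^2: no divisor's leading term divides it; move -73/2x_2^2 to the remainder.
  leading term x_1: no divisor's leading term divides it; move 300x_1 to the remainder.
  leading term x_2: no divisor's leading term divides it; move 170x_2 to the remainder.
  leading term 1: no divisor's leading term divides it; move -300 to the remainder.
  remainder 2x_2^3 - 73/2x_2^2 + 300x_1 + 170x_2 - 300 ≠ 0; add g_3 = 2x_2^3 - 73/2x_2^2 + 300x_1 + 170x_2 - 300 to the basis.

The other S-polynomials (S(f_1,g_3), S(f_2,g_3)) all reduce to 0 modulo the current basis, so we have a Gröbner basis.
Inter-reduce: drop elements whose leading term is divisible by another's, tail-reduce, and make monic.
Reduced Gröbner basis: {x_2^3 - 73/4x_2^2 + 150x_1 + 85x_2 - 150, x_1^2 + 2x_2^2 - x_1 + 7/2x_2, x_1x_2 - 20x_1 - 16x_2 + 20}.

Buchberger on the second generating set:
h_1 = 22x_1^2 - 7/4x_1x_2 + 44x_2^2 + 13x_1 + 105x_2 - 35, LT = x_1^2.
h_2 = 1/2x_1x_2 - 10x_1 - 8x_2 + 10, LT = x_1x_2.

S(h_1,h_2): lcm = x_1^2x_2. S = -7/88x_1x_2^2 + 2x_2^3 + 20x_1^2 + 365/22x_1x_2 + 105/22x_2^2 - 20x_1 - 35/22x_2.
  leading term x_1x_2^2: subtract (-7/44x_2)·h_2 from -7/88x_1x_2^2 + 2x_2^3 + 20x_1^2 + 365/22x_1x_2 + 105/22x_2^2 - 20x_1 - 35/22x_2 → 2x_2^3 + 20x_1^2 + 15x_1x_2 + 7/2x_2^2 - 20x_1
  leading term x_2^3: no divisor's leading term divides it; move 2x_2^3 to the remainder.
  leading term x_1^2: subtract (10/11)·h_1 from 20x_1^2 + 15x_1x_2 + 7/2x_2^2 - 20x_1 → 365/22x_1x_2 - 73/2x_2^2 - 350/11x_1 - 1050/11x_2 + 350/11
  leading term x_1x_2: subtract (365/11)·h_2 from 365/22x_1x_2 - 73/2x_2^2 - 350/11x_1 - 1050/11x_2 + 350/11 → -73/2x_2^2 + 300x_1 + 170x_2 - 300
  leading term x_2^2: no divisor's leading term divides it; move -73/2x_2^2 to the remainder.
  leading term x_1: no divisor's leading term divides it; move 300x_1 to the remainder.
  leading term x_2: no divisor's leading term divides it; move 170x_2 to the remainder.
  leading term 1: no divisor's leading term divides it; move -300 to the remainder.
  remainder 2x_2^3 - 73/2x_2^2 + 300x_1 + 170x_2 - 300 ≠ 0; add k_3 = 2x_2^3 - 73/2x_2^2 + 300x_1 + 170x_2 - 300 to the basis.

The other S-polynomials (S(h_1,k_3), S(h_2,k_3)) all reduce to 0 modulo the current basis, so we have a Gröbner basis.
Inter-reduce: drop elements whose leading term is divisible by another's, tail-reduce, and make monic.
Reduced Gröbner basis: {x_2^3 - 73/4x_2^2 + 150x_1 + 85x_2 - 150, x_1^2 + 2x_2^2 - x_1 + 7/2x_2, x_1x_2 - 20x_1 - 16x_2 + 20}.

These coincide, so the ideals are equal.

Yes, the ideals are equal.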